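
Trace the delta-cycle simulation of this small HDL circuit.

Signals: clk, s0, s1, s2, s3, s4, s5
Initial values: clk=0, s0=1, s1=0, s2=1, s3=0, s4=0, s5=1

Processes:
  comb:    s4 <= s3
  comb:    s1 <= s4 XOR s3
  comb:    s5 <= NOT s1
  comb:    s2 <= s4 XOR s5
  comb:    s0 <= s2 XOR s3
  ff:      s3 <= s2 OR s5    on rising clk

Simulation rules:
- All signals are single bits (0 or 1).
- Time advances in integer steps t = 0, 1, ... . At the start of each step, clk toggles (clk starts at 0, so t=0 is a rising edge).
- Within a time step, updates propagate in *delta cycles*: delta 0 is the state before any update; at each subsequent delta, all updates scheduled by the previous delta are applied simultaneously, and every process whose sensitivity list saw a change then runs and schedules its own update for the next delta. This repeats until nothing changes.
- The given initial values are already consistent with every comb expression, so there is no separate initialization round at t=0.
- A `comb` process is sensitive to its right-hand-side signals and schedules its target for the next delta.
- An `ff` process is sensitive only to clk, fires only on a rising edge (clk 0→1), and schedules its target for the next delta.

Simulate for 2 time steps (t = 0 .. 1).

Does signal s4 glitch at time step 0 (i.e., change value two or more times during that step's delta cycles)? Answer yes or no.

no

t0.Δ0 clk=0 s4=0 s5=1 s1=0 s3=0 s2=1 s0=1
t0.Δ1 clk=1 s4=0 s5=1 s1=0 s3=0 s2=1 s0=1
t0.Δ2 clk=1 s4=0 s5=1 s1=0 s3=1 s2=1 s0=1
t0.Δ3 clk=1 s4=1 s5=1 s1=1 s3=1 s2=1 s0=0
t0.Δ4 clk=1 s4=1 s5=0 s1=0 s3=1 s2=0 s0=0
t0.Δ5 clk=1 s4=1 s5=1 s1=0 s3=1 s2=1 s0=1
t0.Δ6 clk=1 s4=1 s5=1 s1=0 s3=1 s2=0 s0=0
t0.Δ7 clk=1 s4=1 s5=1 s1=0 s3=1 s2=0 s0=1
t1.Δ0 clk=1 s4=1 s5=1 s1=0 s3=1 s2=0 s0=1
t1.Δ1 clk=0 s4=1 s5=1 s1=0 s3=1 s2=0 s0=1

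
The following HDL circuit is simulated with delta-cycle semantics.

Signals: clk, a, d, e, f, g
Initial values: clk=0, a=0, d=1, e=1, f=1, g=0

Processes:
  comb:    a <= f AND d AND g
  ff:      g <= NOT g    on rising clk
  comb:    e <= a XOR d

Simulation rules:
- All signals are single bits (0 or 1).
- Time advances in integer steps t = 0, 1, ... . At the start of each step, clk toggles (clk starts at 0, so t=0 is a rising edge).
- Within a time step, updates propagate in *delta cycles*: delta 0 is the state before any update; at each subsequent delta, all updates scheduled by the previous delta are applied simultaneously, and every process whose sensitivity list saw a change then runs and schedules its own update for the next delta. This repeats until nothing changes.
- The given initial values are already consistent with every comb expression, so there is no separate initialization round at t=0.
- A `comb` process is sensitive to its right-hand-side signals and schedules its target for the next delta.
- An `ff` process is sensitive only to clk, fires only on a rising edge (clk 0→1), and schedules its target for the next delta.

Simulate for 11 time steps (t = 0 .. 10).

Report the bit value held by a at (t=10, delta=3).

t0.Δ0 e=1 a=0 clk=0 g=0 d=1 f=1
t0.Δ1 e=1 a=0 clk=1 g=0 d=1 f=1
t0.Δ2 e=1 a=0 clk=1 g=1 d=1 f=1
t0.Δ3 e=1 a=1 clk=1 g=1 d=1 f=1
t0.Δ4 e=0 a=1 clk=1 g=1 d=1 f=1
t1.Δ0 e=0 a=1 clk=1 g=1 d=1 f=1
t1.Δ1 e=0 a=1 clk=0 g=1 d=1 f=1
t2.Δ0 e=0 a=1 clk=0 g=1 d=1 f=1
t2.Δ1 e=0 a=1 clk=1 g=1 d=1 f=1
t2.Δ2 e=0 a=1 clk=1 g=0 d=1 f=1
t2.Δ3 e=0 a=0 clk=1 g=0 d=1 f=1
t2.Δ4 e=1 a=0 clk=1 g=0 d=1 f=1
t3.Δ0 e=1 a=0 clk=1 g=0 d=1 f=1
t3.Δ1 e=1 a=0 clk=0 g=0 d=1 f=1
t4.Δ0 e=1 a=0 clk=0 g=0 d=1 f=1
t4.Δ1 e=1 a=0 clk=1 g=0 d=1 f=1
t4.Δ2 e=1 a=0 clk=1 g=1 d=1 f=1
t4.Δ3 e=1 a=1 clk=1 g=1 d=1 f=1
t4.Δ4 e=0 a=1 clk=1 g=1 d=1 f=1
t5.Δ0 e=0 a=1 clk=1 g=1 d=1 f=1
t5.Δ1 e=0 a=1 clk=0 g=1 d=1 f=1
t6.Δ0 e=0 a=1 clk=0 g=1 d=1 f=1
t6.Δ1 e=0 a=1 clk=1 g=1 d=1 f=1
t6.Δ2 e=0 a=1 clk=1 g=0 d=1 f=1
t6.Δ3 e=0 a=0 clk=1 g=0 d=1 f=1
t6.Δ4 e=1 a=0 clk=1 g=0 d=1 f=1
t7.Δ0 e=1 a=0 clk=1 g=0 d=1 f=1
t7.Δ1 e=1 a=0 clk=0 g=0 d=1 f=1
t8.Δ0 e=1 a=0 clk=0 g=0 d=1 f=1
t8.Δ1 e=1 a=0 clk=1 g=0 d=1 f=1
t8.Δ2 e=1 a=0 clk=1 g=1 d=1 f=1
t8.Δ3 e=1 a=1 clk=1 g=1 d=1 f=1
t8.Δ4 e=0 a=1 clk=1 g=1 d=1 f=1
t9.Δ0 e=0 a=1 clk=1 g=1 d=1 f=1
t9.Δ1 e=0 a=1 clk=0 g=1 d=1 f=1
t10.Δ0 e=0 a=1 clk=0 g=1 d=1 f=1
t10.Δ1 e=0 a=1 clk=1 g=1 d=1 f=1
t10.Δ2 e=0 a=1 clk=1 g=0 d=1 f=1
t10.Δ3 e=0 a=0 clk=1 g=0 d=1 f=1
t10.Δ4 e=1 a=0 clk=1 g=0 d=1 f=1

0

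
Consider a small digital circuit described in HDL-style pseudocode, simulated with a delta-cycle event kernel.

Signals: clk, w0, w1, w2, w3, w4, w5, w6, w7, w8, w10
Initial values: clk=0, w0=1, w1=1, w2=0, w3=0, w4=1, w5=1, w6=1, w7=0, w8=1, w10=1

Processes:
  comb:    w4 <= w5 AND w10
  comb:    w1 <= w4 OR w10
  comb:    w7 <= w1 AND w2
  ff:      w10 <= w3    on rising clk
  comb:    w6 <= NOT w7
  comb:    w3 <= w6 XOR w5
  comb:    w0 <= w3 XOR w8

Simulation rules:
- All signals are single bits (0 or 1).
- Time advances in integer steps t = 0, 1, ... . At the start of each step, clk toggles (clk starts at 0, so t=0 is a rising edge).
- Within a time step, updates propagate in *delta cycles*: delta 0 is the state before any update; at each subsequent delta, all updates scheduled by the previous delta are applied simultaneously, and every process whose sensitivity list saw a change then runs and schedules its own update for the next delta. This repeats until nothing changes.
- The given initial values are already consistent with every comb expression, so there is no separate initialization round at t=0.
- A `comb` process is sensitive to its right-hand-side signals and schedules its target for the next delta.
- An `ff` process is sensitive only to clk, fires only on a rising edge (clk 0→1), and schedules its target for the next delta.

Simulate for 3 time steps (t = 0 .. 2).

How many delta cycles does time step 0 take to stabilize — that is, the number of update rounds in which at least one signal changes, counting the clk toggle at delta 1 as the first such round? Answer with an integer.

t0.Δ0 w0=1 w3=0 w1=1 w8=1 w4=1 w5=1 w6=1 w2=0 w7=0 clk=0 w10=1
t0.Δ1 w0=1 w3=0 w1=1 w8=1 w4=1 w5=1 w6=1 w2=0 w7=0 clk=1 w10=1
t0.Δ2 w0=1 w3=0 w1=1 w8=1 w4=1 w5=1 w6=1 w2=0 w7=0 clk=1 w10=0
t0.Δ3 w0=1 w3=0 w1=1 w8=1 w4=0 w5=1 w6=1 w2=0 w7=0 clk=1 w10=0
t0.Δ4 w0=1 w3=0 w1=0 w8=1 w4=0 w5=1 w6=1 w2=0 w7=0 clk=1 w10=0
t1.Δ0 w0=1 w3=0 w1=0 w8=1 w4=0 w5=1 w6=1 w2=0 w7=0 clk=1 w10=0
t1.Δ1 w0=1 w3=0 w1=0 w8=1 w4=0 w5=1 w6=1 w2=0 w7=0 clk=0 w10=0
t2.Δ0 w0=1 w3=0 w1=0 w8=1 w4=0 w5=1 w6=1 w2=0 w7=0 clk=0 w10=0
t2.Δ1 w0=1 w3=0 w1=0 w8=1 w4=0 w5=1 w6=1 w2=0 w7=0 clk=1 w10=0

4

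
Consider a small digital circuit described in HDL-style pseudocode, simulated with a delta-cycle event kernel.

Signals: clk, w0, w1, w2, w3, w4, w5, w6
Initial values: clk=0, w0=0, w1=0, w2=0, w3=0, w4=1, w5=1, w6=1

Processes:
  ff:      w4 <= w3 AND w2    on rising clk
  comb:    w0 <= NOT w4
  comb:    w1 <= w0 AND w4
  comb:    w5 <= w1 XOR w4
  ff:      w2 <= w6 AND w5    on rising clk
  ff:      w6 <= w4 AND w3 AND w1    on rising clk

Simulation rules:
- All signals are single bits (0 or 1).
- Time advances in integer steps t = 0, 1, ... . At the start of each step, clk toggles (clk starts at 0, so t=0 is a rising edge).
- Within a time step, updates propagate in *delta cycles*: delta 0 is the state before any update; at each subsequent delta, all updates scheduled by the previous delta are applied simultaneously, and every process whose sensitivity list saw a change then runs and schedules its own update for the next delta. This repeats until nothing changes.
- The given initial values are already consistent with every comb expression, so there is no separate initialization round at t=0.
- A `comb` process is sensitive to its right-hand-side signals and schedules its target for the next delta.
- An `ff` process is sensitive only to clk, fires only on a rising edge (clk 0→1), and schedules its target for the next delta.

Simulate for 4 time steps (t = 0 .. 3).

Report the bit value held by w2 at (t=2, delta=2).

0

t=0 Δ0: w0=0 clk=0 w5=1 w1=0 w3=0 w6=1 w2=0 w4=1
  Δ1: clk:0→1
  Δ2: w6:1→0, w2:0→1, w4:1→0
  Δ3: w0:0→1, w5:1→0
  (3Δ to stable)
t=1 Δ0: w0=1 clk=1 w5=0 w1=0 w3=0 w6=0 w2=1 w4=0
  Δ1: clk:1→0
  (1Δ to stable)
t=2 Δ0: w0=1 clk=0 w5=0 w1=0 w3=0 w6=0 w2=1 w4=0
  Δ1: clk:0→1
  Δ2: w2:1→0
  (2Δ to stable)
t=3 Δ0: w0=1 clk=1 w5=0 w1=0 w3=0 w6=0 w2=0 w4=0
  Δ1: clk:1→0
  (1Δ to stable)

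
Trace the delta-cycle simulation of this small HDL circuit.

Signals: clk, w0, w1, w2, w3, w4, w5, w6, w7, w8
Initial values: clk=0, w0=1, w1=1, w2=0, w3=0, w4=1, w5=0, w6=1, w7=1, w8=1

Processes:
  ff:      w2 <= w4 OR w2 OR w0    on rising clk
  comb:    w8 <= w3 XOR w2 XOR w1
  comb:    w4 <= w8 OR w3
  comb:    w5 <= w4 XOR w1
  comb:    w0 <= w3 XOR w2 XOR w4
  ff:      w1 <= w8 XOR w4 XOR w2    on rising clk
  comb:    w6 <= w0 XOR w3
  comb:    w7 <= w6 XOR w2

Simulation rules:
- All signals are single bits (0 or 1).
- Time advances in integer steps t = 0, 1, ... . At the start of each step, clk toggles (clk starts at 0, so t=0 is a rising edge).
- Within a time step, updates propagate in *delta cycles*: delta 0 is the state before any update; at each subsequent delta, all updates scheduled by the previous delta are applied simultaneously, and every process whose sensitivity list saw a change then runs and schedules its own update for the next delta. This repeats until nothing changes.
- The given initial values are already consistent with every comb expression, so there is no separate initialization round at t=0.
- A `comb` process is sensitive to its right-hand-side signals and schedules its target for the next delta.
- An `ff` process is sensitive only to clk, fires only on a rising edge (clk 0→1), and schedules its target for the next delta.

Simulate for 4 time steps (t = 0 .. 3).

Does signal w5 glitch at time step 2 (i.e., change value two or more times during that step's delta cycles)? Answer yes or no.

[bits: w1,w4,w8,w2,w6,w0,w7,clk,w3,w5]
t=0: Δ0=1110111000 Δ1=1110111100 Δ2=0111111100 Δ3=0111100101 Δ4=0111000101 Δ5=0111001101 | 5Δ
t=1: Δ0=0111001101 Δ1=0111001001 | 1Δ
t=2: Δ0=0111001001 Δ1=0111001101 Δ2=1111001101 Δ3=1101001100 Δ4=1001001100 Δ5=1001011101 Δ6=1001111101 Δ7=1001110101 | 7Δ
t=3: Δ0=1001110101 Δ1=1001110001 | 1Δ

yes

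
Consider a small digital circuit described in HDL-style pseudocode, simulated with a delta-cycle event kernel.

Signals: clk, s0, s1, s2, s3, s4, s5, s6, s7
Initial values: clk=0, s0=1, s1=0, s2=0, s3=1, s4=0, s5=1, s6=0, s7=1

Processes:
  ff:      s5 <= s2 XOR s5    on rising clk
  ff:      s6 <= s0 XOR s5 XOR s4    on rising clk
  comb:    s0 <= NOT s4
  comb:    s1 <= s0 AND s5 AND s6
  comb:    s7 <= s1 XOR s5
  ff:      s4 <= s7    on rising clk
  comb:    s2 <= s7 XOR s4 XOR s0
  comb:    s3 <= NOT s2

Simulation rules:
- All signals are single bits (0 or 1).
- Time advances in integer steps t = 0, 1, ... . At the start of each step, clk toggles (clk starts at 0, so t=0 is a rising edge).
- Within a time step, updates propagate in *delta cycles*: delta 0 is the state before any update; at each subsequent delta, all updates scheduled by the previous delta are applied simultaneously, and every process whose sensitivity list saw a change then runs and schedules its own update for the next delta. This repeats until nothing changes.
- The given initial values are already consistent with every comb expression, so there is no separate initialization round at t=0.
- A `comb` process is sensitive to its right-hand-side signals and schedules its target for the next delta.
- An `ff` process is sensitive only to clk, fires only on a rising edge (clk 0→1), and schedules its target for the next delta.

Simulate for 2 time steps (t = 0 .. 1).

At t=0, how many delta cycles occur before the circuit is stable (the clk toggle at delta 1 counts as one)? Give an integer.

5

t0.Δ0 s3=1 s1=0 s2=0 s0=1 s5=1 s7=1 s6=0 clk=0 s4=0
t0.Δ1 s3=1 s1=0 s2=0 s0=1 s5=1 s7=1 s6=0 clk=1 s4=0
t0.Δ2 s3=1 s1=0 s2=0 s0=1 s5=1 s7=1 s6=0 clk=1 s4=1
t0.Δ3 s3=1 s1=0 s2=1 s0=0 s5=1 s7=1 s6=0 clk=1 s4=1
t0.Δ4 s3=0 s1=0 s2=0 s0=0 s5=1 s7=1 s6=0 clk=1 s4=1
t0.Δ5 s3=1 s1=0 s2=0 s0=0 s5=1 s7=1 s6=0 clk=1 s4=1
t1.Δ0 s3=1 s1=0 s2=0 s0=0 s5=1 s7=1 s6=0 clk=1 s4=1
t1.Δ1 s3=1 s1=0 s2=0 s0=0 s5=1 s7=1 s6=0 clk=0 s4=1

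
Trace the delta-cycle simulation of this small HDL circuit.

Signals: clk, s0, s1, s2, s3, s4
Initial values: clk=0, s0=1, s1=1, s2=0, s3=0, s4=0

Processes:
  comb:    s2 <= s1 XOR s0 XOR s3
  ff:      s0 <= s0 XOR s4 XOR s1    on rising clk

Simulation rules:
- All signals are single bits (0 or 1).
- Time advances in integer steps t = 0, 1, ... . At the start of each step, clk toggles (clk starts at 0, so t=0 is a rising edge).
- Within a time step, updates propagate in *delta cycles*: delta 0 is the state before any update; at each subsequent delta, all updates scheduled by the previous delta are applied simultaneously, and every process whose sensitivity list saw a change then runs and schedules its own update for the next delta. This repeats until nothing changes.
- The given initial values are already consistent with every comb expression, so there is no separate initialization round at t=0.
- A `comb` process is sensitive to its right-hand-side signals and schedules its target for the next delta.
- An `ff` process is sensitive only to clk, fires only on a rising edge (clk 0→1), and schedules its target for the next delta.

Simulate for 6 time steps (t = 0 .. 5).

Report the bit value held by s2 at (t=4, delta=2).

0

t0.Δ0 s2=0 s1=1 s3=0 clk=0 s0=1 s4=0
t0.Δ1 s2=0 s1=1 s3=0 clk=1 s0=1 s4=0
t0.Δ2 s2=0 s1=1 s3=0 clk=1 s0=0 s4=0
t0.Δ3 s2=1 s1=1 s3=0 clk=1 s0=0 s4=0
t1.Δ0 s2=1 s1=1 s3=0 clk=1 s0=0 s4=0
t1.Δ1 s2=1 s1=1 s3=0 clk=0 s0=0 s4=0
t2.Δ0 s2=1 s1=1 s3=0 clk=0 s0=0 s4=0
t2.Δ1 s2=1 s1=1 s3=0 clk=1 s0=0 s4=0
t2.Δ2 s2=1 s1=1 s3=0 clk=1 s0=1 s4=0
t2.Δ3 s2=0 s1=1 s3=0 clk=1 s0=1 s4=0
t3.Δ0 s2=0 s1=1 s3=0 clk=1 s0=1 s4=0
t3.Δ1 s2=0 s1=1 s3=0 clk=0 s0=1 s4=0
t4.Δ0 s2=0 s1=1 s3=0 clk=0 s0=1 s4=0
t4.Δ1 s2=0 s1=1 s3=0 clk=1 s0=1 s4=0
t4.Δ2 s2=0 s1=1 s3=0 clk=1 s0=0 s4=0
t4.Δ3 s2=1 s1=1 s3=0 clk=1 s0=0 s4=0
t5.Δ0 s2=1 s1=1 s3=0 clk=1 s0=0 s4=0
t5.Δ1 s2=1 s1=1 s3=0 clk=0 s0=0 s4=0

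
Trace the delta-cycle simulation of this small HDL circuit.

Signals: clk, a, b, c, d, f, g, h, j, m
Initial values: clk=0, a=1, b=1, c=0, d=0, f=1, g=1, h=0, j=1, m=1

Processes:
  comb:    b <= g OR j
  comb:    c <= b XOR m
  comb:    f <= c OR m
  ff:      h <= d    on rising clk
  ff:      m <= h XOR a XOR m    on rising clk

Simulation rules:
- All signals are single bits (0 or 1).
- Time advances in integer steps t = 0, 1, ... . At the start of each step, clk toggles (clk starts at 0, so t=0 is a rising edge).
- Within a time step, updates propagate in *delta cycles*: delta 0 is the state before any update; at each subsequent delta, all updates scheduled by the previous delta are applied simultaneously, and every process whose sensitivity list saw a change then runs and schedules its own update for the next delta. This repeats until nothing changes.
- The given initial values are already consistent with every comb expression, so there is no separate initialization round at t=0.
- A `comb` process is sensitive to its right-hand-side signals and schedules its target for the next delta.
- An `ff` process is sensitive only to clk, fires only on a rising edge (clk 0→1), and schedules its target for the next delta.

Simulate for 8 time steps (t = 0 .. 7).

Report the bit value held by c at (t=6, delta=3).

t=0 Δ0: clk=0 a=1 m=1 g=1 c=0 b=1 j=1 h=0 f=1 d=0
  Δ1: clk:0→1
  Δ2: m:1→0
  Δ3: c:0→1, f:1→0
  Δ4: f:0→1
  (4Δ to stable)
t=1 Δ0: clk=1 a=1 m=0 g=1 c=1 b=1 j=1 h=0 f=1 d=0
  Δ1: clk:1→0
  (1Δ to stable)
t=2 Δ0: clk=0 a=1 m=0 g=1 c=1 b=1 j=1 h=0 f=1 d=0
  Δ1: clk:0→1
  Δ2: m:0→1
  Δ3: c:1→0
  (3Δ to stable)
t=3 Δ0: clk=1 a=1 m=1 g=1 c=0 b=1 j=1 h=0 f=1 d=0
  Δ1: clk:1→0
  (1Δ to stable)
t=4 Δ0: clk=0 a=1 m=1 g=1 c=0 b=1 j=1 h=0 f=1 d=0
  Δ1: clk:0→1
  Δ2: m:1→0
  Δ3: c:0→1, f:1→0
  Δ4: f:0→1
  (4Δ to stable)
t=5 Δ0: clk=1 a=1 m=0 g=1 c=1 b=1 j=1 h=0 f=1 d=0
  Δ1: clk:1→0
  (1Δ to stable)
t=6 Δ0: clk=0 a=1 m=0 g=1 c=1 b=1 j=1 h=0 f=1 d=0
  Δ1: clk:0→1
  Δ2: m:0→1
  Δ3: c:1→0
  (3Δ to stable)
t=7 Δ0: clk=1 a=1 m=1 g=1 c=0 b=1 j=1 h=0 f=1 d=0
  Δ1: clk:1→0
  (1Δ to stable)

0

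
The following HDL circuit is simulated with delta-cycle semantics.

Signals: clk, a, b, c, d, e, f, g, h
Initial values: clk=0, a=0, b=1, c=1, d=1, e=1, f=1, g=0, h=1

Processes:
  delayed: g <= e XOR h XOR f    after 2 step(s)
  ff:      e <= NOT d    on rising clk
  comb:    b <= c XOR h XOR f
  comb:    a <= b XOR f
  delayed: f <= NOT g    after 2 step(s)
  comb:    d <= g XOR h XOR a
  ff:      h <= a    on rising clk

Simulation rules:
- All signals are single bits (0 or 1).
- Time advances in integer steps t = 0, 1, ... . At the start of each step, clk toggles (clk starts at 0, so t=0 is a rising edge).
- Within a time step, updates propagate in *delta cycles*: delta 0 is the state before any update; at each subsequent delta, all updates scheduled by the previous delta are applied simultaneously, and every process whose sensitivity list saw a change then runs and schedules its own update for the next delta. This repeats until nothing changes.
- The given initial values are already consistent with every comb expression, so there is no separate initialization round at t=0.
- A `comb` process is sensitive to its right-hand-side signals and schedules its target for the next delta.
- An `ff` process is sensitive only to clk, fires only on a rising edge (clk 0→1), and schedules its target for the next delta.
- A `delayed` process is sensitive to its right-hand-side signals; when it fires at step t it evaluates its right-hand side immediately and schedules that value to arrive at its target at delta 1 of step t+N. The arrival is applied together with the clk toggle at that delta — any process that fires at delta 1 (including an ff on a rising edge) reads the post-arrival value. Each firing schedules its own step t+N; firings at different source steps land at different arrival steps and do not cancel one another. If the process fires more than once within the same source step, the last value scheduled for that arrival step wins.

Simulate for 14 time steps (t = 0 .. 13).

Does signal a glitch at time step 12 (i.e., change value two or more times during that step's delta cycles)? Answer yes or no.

yes

[bits: clk,d,a,g,b,c,h,e,f]
t=0: Δ0=010011111 Δ1=110011111 Δ2=110011001 Δ3=100001001 Δ4=101001001 Δ5=111001001 | 5Δ
t=1: Δ0=111001001 Δ1=011001001 | 1Δ
t=2: Δ0=011001001 Δ1=111101001 Δ2=101101101 Δ3=111111101 Δ4=110111101 Δ5=100111101 | 5Δ
t=3: Δ0=100111101 Δ1=000111101 | 1Δ
t=4: Δ0=000111101 Δ1=100011100 Δ2=111001010 Δ3=110011010 Δ4=101011010 Δ5=111011010 | 5Δ
t=5: Δ0=111011010 Δ1=011011010 | 1Δ
t=6: Δ0=011011010 Δ1=111111011 Δ2=100101101 Δ3=101111101 Δ4=110111101 Δ5=100111101 | 5Δ
t=7: Δ0=100111101 Δ1=000111101 | 1Δ
t=8: Δ0=000111101 Δ1=100011100 Δ2=111001010 Δ3=110011010 Δ4=101011010 Δ5=111011010 | 5Δ
t=9: Δ0=111011010 Δ1=011011010 | 1Δ
t=10: Δ0=011011010 Δ1=111111011 Δ2=100101101 Δ3=101111101 Δ4=110111101 Δ5=100111101 | 5Δ
t=11: Δ0=100111101 Δ1=000111101 | 1Δ
t=12: Δ0=000111101 Δ1=100011100 Δ2=111001010 Δ3=110011010 Δ4=101011010 Δ5=111011010 | 5Δ
t=13: Δ0=111011010 Δ1=011011010 | 1Δ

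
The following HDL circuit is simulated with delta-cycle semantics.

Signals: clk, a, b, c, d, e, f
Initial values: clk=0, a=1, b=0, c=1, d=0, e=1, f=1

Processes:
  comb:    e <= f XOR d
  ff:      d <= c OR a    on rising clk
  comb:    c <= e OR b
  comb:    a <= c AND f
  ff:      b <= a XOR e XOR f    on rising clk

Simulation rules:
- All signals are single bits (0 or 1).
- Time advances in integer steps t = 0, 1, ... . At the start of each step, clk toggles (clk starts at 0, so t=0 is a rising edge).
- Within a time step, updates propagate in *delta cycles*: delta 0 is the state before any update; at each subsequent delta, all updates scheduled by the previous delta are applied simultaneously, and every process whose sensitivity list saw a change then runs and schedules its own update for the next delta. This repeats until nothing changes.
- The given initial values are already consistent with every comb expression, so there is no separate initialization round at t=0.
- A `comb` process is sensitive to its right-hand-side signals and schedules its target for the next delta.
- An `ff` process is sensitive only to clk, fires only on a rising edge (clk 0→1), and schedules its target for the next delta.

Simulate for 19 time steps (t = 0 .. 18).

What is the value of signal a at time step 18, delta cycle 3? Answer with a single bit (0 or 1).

t0.Δ0 b=0 a=1 f=1 d=0 c=1 e=1 clk=0
t0.Δ1 b=0 a=1 f=1 d=0 c=1 e=1 clk=1
t0.Δ2 b=1 a=1 f=1 d=1 c=1 e=1 clk=1
t0.Δ3 b=1 a=1 f=1 d=1 c=1 e=0 clk=1
t1.Δ0 b=1 a=1 f=1 d=1 c=1 e=0 clk=1
t1.Δ1 b=1 a=1 f=1 d=1 c=1 e=0 clk=0
t2.Δ0 b=1 a=1 f=1 d=1 c=1 e=0 clk=0
t2.Δ1 b=1 a=1 f=1 d=1 c=1 e=0 clk=1
t2.Δ2 b=0 a=1 f=1 d=1 c=1 e=0 clk=1
t2.Δ3 b=0 a=1 f=1 d=1 c=0 e=0 clk=1
t2.Δ4 b=0 a=0 f=1 d=1 c=0 e=0 clk=1
t3.Δ0 b=0 a=0 f=1 d=1 c=0 e=0 clk=1
t3.Δ1 b=0 a=0 f=1 d=1 c=0 e=0 clk=0
t4.Δ0 b=0 a=0 f=1 d=1 c=0 e=0 clk=0
t4.Δ1 b=0 a=0 f=1 d=1 c=0 e=0 clk=1
t4.Δ2 b=1 a=0 f=1 d=0 c=0 e=0 clk=1
t4.Δ3 b=1 a=0 f=1 d=0 c=1 e=1 clk=1
t4.Δ4 b=1 a=1 f=1 d=0 c=1 e=1 clk=1
t5.Δ0 b=1 a=1 f=1 d=0 c=1 e=1 clk=1
t5.Δ1 b=1 a=1 f=1 d=0 c=1 e=1 clk=0
t6.Δ0 b=1 a=1 f=1 d=0 c=1 e=1 clk=0
t6.Δ1 b=1 a=1 f=1 d=0 c=1 e=1 clk=1
t6.Δ2 b=1 a=1 f=1 d=1 c=1 e=1 clk=1
t6.Δ3 b=1 a=1 f=1 d=1 c=1 e=0 clk=1
t7.Δ0 b=1 a=1 f=1 d=1 c=1 e=0 clk=1
t7.Δ1 b=1 a=1 f=1 d=1 c=1 e=0 clk=0
t8.Δ0 b=1 a=1 f=1 d=1 c=1 e=0 clk=0
t8.Δ1 b=1 a=1 f=1 d=1 c=1 e=0 clk=1
t8.Δ2 b=0 a=1 f=1 d=1 c=1 e=0 clk=1
t8.Δ3 b=0 a=1 f=1 d=1 c=0 e=0 clk=1
t8.Δ4 b=0 a=0 f=1 d=1 c=0 e=0 clk=1
t9.Δ0 b=0 a=0 f=1 d=1 c=0 e=0 clk=1
t9.Δ1 b=0 a=0 f=1 d=1 c=0 e=0 clk=0
t10.Δ0 b=0 a=0 f=1 d=1 c=0 e=0 clk=0
t10.Δ1 b=0 a=0 f=1 d=1 c=0 e=0 clk=1
t10.Δ2 b=1 a=0 f=1 d=0 c=0 e=0 clk=1
t10.Δ3 b=1 a=0 f=1 d=0 c=1 e=1 clk=1
t10.Δ4 b=1 a=1 f=1 d=0 c=1 e=1 clk=1
t11.Δ0 b=1 a=1 f=1 d=0 c=1 e=1 clk=1
t11.Δ1 b=1 a=1 f=1 d=0 c=1 e=1 clk=0
t12.Δ0 b=1 a=1 f=1 d=0 c=1 e=1 clk=0
t12.Δ1 b=1 a=1 f=1 d=0 c=1 e=1 clk=1
t12.Δ2 b=1 a=1 f=1 d=1 c=1 e=1 clk=1
t12.Δ3 b=1 a=1 f=1 d=1 c=1 e=0 clk=1
t13.Δ0 b=1 a=1 f=1 d=1 c=1 e=0 clk=1
t13.Δ1 b=1 a=1 f=1 d=1 c=1 e=0 clk=0
t14.Δ0 b=1 a=1 f=1 d=1 c=1 e=0 clk=0
t14.Δ1 b=1 a=1 f=1 d=1 c=1 e=0 clk=1
t14.Δ2 b=0 a=1 f=1 d=1 c=1 e=0 clk=1
t14.Δ3 b=0 a=1 f=1 d=1 c=0 e=0 clk=1
t14.Δ4 b=0 a=0 f=1 d=1 c=0 e=0 clk=1
t15.Δ0 b=0 a=0 f=1 d=1 c=0 e=0 clk=1
t15.Δ1 b=0 a=0 f=1 d=1 c=0 e=0 clk=0
t16.Δ0 b=0 a=0 f=1 d=1 c=0 e=0 clk=0
t16.Δ1 b=0 a=0 f=1 d=1 c=0 e=0 clk=1
t16.Δ2 b=1 a=0 f=1 d=0 c=0 e=0 clk=1
t16.Δ3 b=1 a=0 f=1 d=0 c=1 e=1 clk=1
t16.Δ4 b=1 a=1 f=1 d=0 c=1 e=1 clk=1
t17.Δ0 b=1 a=1 f=1 d=0 c=1 e=1 clk=1
t17.Δ1 b=1 a=1 f=1 d=0 c=1 e=1 clk=0
t18.Δ0 b=1 a=1 f=1 d=0 c=1 e=1 clk=0
t18.Δ1 b=1 a=1 f=1 d=0 c=1 e=1 clk=1
t18.Δ2 b=1 a=1 f=1 d=1 c=1 e=1 clk=1
t18.Δ3 b=1 a=1 f=1 d=1 c=1 e=0 clk=1

1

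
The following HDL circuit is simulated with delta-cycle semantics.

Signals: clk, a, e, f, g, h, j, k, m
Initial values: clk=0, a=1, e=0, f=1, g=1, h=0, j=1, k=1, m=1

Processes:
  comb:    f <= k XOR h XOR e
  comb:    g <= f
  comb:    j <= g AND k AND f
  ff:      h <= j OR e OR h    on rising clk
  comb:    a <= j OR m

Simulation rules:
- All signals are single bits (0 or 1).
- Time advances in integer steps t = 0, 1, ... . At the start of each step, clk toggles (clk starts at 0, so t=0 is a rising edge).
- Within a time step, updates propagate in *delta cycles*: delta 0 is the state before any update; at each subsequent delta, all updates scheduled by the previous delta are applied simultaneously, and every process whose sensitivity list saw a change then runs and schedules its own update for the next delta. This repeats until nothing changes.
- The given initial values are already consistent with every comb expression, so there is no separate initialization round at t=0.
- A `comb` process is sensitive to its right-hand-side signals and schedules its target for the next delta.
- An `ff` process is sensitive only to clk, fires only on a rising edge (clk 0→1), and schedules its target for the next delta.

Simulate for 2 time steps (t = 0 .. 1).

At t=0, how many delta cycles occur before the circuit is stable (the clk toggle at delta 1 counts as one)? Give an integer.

t0.Δ0 e=0 m=1 h=0 k=1 g=1 clk=0 a=1 f=1 j=1
t0.Δ1 e=0 m=1 h=0 k=1 g=1 clk=1 a=1 f=1 j=1
t0.Δ2 e=0 m=1 h=1 k=1 g=1 clk=1 a=1 f=1 j=1
t0.Δ3 e=0 m=1 h=1 k=1 g=1 clk=1 a=1 f=0 j=1
t0.Δ4 e=0 m=1 h=1 k=1 g=0 clk=1 a=1 f=0 j=0
t1.Δ0 e=0 m=1 h=1 k=1 g=0 clk=1 a=1 f=0 j=0
t1.Δ1 e=0 m=1 h=1 k=1 g=0 clk=0 a=1 f=0 j=0

4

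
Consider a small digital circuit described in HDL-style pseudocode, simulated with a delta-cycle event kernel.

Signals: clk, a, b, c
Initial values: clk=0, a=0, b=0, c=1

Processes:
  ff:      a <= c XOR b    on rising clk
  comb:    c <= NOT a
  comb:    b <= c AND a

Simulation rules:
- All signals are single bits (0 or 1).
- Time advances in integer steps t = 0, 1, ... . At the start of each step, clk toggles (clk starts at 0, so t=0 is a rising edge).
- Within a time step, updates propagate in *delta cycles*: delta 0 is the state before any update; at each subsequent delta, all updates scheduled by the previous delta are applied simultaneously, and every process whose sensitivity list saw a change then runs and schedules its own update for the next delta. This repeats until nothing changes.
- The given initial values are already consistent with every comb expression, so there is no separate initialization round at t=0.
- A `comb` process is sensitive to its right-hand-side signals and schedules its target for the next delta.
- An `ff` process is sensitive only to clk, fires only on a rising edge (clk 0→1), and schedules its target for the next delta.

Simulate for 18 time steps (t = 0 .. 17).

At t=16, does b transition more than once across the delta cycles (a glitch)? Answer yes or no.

t=0 Δ0: a=0 clk=0 b=0 c=1
  Δ1: clk:0→1
  Δ2: a:0→1
  Δ3: b:0→1, c:1→0
  Δ4: b:1→0
  (4Δ to stable)
t=1 Δ0: a=1 clk=1 b=0 c=0
  Δ1: clk:1→0
  (1Δ to stable)
t=2 Δ0: a=1 clk=0 b=0 c=0
  Δ1: clk:0→1
  Δ2: a:1→0
  Δ3: c:0→1
  (3Δ to stable)
t=3 Δ0: a=0 clk=1 b=0 c=1
  Δ1: clk:1→0
  (1Δ to stable)
t=4 Δ0: a=0 clk=0 b=0 c=1
  Δ1: clk:0→1
  Δ2: a:0→1
  Δ3: b:0→1, c:1→0
  Δ4: b:1→0
  (4Δ to stable)
t=5 Δ0: a=1 clk=1 b=0 c=0
  Δ1: clk:1→0
  (1Δ to stable)
t=6 Δ0: a=1 clk=0 b=0 c=0
  Δ1: clk:0→1
  Δ2: a:1→0
  Δ3: c:0→1
  (3Δ to stable)
t=7 Δ0: a=0 clk=1 b=0 c=1
  Δ1: clk:1→0
  (1Δ to stable)
t=8 Δ0: a=0 clk=0 b=0 c=1
  Δ1: clk:0→1
  Δ2: a:0→1
  Δ3: b:0→1, c:1→0
  Δ4: b:1→0
  (4Δ to stable)
t=9 Δ0: a=1 clk=1 b=0 c=0
  Δ1: clk:1→0
  (1Δ to stable)
t=10 Δ0: a=1 clk=0 b=0 c=0
  Δ1: clk:0→1
  Δ2: a:1→0
  Δ3: c:0→1
  (3Δ to stable)
t=11 Δ0: a=0 clk=1 b=0 c=1
  Δ1: clk:1→0
  (1Δ to stable)
t=12 Δ0: a=0 clk=0 b=0 c=1
  Δ1: clk:0→1
  Δ2: a:0→1
  Δ3: b:0→1, c:1→0
  Δ4: b:1→0
  (4Δ to stable)
t=13 Δ0: a=1 clk=1 b=0 c=0
  Δ1: clk:1→0
  (1Δ to stable)
t=14 Δ0: a=1 clk=0 b=0 c=0
  Δ1: clk:0→1
  Δ2: a:1→0
  Δ3: c:0→1
  (3Δ to stable)
t=15 Δ0: a=0 clk=1 b=0 c=1
  Δ1: clk:1→0
  (1Δ to stable)
t=16 Δ0: a=0 clk=0 b=0 c=1
  Δ1: clk:0→1
  Δ2: a:0→1
  Δ3: b:0→1, c:1→0
  Δ4: b:1→0
  (4Δ to stable)
t=17 Δ0: a=1 clk=1 b=0 c=0
  Δ1: clk:1→0
  (1Δ to stable)

yes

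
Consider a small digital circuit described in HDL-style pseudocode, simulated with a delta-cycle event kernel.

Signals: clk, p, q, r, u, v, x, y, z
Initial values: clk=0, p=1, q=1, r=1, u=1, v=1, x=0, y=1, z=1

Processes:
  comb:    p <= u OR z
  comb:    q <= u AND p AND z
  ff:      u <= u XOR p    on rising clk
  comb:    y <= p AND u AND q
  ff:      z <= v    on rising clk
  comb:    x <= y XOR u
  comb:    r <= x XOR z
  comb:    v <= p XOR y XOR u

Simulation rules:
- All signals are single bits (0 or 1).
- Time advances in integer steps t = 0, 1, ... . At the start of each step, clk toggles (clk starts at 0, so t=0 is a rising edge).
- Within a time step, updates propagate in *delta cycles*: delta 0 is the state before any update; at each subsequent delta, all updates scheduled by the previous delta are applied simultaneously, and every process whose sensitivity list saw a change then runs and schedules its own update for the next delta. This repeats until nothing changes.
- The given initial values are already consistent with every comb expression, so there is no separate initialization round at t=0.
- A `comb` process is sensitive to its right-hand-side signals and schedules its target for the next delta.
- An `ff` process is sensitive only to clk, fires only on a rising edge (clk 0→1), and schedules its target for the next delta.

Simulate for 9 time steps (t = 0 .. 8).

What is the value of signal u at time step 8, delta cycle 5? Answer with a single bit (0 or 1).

t=0 Δ0: x=0 z=1 y=1 r=1 q=1 u=1 p=1 clk=0 v=1
  Δ1: clk:0→1
  Δ2: u:1→0
  Δ3: x:0→1, y:1→0, q:1→0, v:1→0
  Δ4: x:1→0, r:1→0, v:0→1
  Δ5: r:0→1
  (5Δ to stable)
t=1 Δ0: x=0 z=1 y=0 r=1 q=0 u=0 p=1 clk=1 v=1
  Δ1: clk:1→0
  (1Δ to stable)
t=2 Δ0: x=0 z=1 y=0 r=1 q=0 u=0 p=1 clk=0 v=1
  Δ1: clk:0→1
  Δ2: u:0→1
  Δ3: x:0→1, q:0→1, v:1→0
  Δ4: y:0→1, r:1→0
  Δ5: x:1→0, v:0→1
  Δ6: r:0→1
  (6Δ to stable)
t=3 Δ0: x=0 z=1 y=1 r=1 q=1 u=1 p=1 clk=1 v=1
  Δ1: clk:1→0
  (1Δ to stable)
t=4 Δ0: x=0 z=1 y=1 r=1 q=1 u=1 p=1 clk=0 v=1
  Δ1: clk:0→1
  Δ2: u:1→0
  Δ3: x:0→1, y:1→0, q:1→0, v:1→0
  Δ4: x:1→0, r:1→0, v:0→1
  Δ5: r:0→1
  (5Δ to stable)
t=5 Δ0: x=0 z=1 y=0 r=1 q=0 u=0 p=1 clk=1 v=1
  Δ1: clk:1→0
  (1Δ to stable)
t=6 Δ0: x=0 z=1 y=0 r=1 q=0 u=0 p=1 clk=0 v=1
  Δ1: clk:0→1
  Δ2: u:0→1
  Δ3: x:0→1, q:0→1, v:1→0
  Δ4: y:0→1, r:1→0
  Δ5: x:1→0, v:0→1
  Δ6: r:0→1
  (6Δ to stable)
t=7 Δ0: x=0 z=1 y=1 r=1 q=1 u=1 p=1 clk=1 v=1
  Δ1: clk:1→0
  (1Δ to stable)
t=8 Δ0: x=0 z=1 y=1 r=1 q=1 u=1 p=1 clk=0 v=1
  Δ1: clk:0→1
  Δ2: u:1→0
  Δ3: x:0→1, y:1→0, q:1→0, v:1→0
  Δ4: x:1→0, r:1→0, v:0→1
  Δ5: r:0→1
  (5Δ to stable)

0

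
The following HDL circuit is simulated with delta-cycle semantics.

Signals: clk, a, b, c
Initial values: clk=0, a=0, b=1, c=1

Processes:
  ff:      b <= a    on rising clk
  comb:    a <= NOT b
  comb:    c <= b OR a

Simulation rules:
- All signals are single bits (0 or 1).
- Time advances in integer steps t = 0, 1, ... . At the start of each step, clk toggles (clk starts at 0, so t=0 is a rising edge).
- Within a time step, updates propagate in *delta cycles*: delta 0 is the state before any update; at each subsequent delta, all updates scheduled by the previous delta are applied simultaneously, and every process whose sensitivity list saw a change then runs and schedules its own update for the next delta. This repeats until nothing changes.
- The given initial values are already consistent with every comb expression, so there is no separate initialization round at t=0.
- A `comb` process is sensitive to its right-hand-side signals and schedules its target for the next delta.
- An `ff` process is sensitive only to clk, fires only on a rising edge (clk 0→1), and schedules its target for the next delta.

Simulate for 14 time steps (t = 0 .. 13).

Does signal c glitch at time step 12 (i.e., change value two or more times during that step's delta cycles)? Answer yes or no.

yes

t=0 Δ0: b=1 a=0 c=1 clk=0
  Δ1: clk:0→1
  Δ2: b:1→0
  Δ3: a:0→1, c:1→0
  Δ4: c:0→1
  (4Δ to stable)
t=1 Δ0: b=0 a=1 c=1 clk=1
  Δ1: clk:1→0
  (1Δ to stable)
t=2 Δ0: b=0 a=1 c=1 clk=0
  Δ1: clk:0→1
  Δ2: b:0→1
  Δ3: a:1→0
  (3Δ to stable)
t=3 Δ0: b=1 a=0 c=1 clk=1
  Δ1: clk:1→0
  (1Δ to stable)
t=4 Δ0: b=1 a=0 c=1 clk=0
  Δ1: clk:0→1
  Δ2: b:1→0
  Δ3: a:0→1, c:1→0
  Δ4: c:0→1
  (4Δ to stable)
t=5 Δ0: b=0 a=1 c=1 clk=1
  Δ1: clk:1→0
  (1Δ to stable)
t=6 Δ0: b=0 a=1 c=1 clk=0
  Δ1: clk:0→1
  Δ2: b:0→1
  Δ3: a:1→0
  (3Δ to stable)
t=7 Δ0: b=1 a=0 c=1 clk=1
  Δ1: clk:1→0
  (1Δ to stable)
t=8 Δ0: b=1 a=0 c=1 clk=0
  Δ1: clk:0→1
  Δ2: b:1→0
  Δ3: a:0→1, c:1→0
  Δ4: c:0→1
  (4Δ to stable)
t=9 Δ0: b=0 a=1 c=1 clk=1
  Δ1: clk:1→0
  (1Δ to stable)
t=10 Δ0: b=0 a=1 c=1 clk=0
  Δ1: clk:0→1
  Δ2: b:0→1
  Δ3: a:1→0
  (3Δ to stable)
t=11 Δ0: b=1 a=0 c=1 clk=1
  Δ1: clk:1→0
  (1Δ to stable)
t=12 Δ0: b=1 a=0 c=1 clk=0
  Δ1: clk:0→1
  Δ2: b:1→0
  Δ3: a:0→1, c:1→0
  Δ4: c:0→1
  (4Δ to stable)
t=13 Δ0: b=0 a=1 c=1 clk=1
  Δ1: clk:1→0
  (1Δ to stable)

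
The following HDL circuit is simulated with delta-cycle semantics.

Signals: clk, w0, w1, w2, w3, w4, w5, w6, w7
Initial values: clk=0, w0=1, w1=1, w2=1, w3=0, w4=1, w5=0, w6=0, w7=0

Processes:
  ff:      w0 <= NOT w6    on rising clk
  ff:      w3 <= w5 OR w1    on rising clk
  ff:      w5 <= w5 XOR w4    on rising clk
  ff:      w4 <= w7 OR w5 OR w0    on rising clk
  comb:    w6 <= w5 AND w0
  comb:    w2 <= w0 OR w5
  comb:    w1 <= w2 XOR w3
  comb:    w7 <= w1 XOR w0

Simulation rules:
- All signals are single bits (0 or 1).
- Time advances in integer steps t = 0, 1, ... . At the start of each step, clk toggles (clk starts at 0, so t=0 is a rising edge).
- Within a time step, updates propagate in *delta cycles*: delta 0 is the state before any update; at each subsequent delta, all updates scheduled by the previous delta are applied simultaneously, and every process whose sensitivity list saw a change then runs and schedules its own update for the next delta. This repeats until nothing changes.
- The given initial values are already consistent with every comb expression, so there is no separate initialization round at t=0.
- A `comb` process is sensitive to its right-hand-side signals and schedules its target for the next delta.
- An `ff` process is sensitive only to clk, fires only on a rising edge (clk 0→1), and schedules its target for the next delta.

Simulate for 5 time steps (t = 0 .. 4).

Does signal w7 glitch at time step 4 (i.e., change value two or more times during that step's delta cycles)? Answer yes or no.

t=0 Δ0: w5=0 w1=1 w2=1 w4=1 w0=1 clk=0 w7=0 w6=0 w3=0
  Δ1: clk:0→1
  Δ2: w5:0→1, w3:0→1
  Δ3: w1:1→0, w6:0→1
  Δ4: w7:0→1
  (4Δ to stable)
t=1 Δ0: w5=1 w1=0 w2=1 w4=1 w0=1 clk=1 w7=1 w6=1 w3=1
  Δ1: clk:1→0
  (1Δ to stable)
t=2 Δ0: w5=1 w1=0 w2=1 w4=1 w0=1 clk=0 w7=1 w6=1 w3=1
  Δ1: clk:0→1
  Δ2: w5:1→0, w0:1→0
  Δ3: w2:1→0, w7:1→0, w6:1→0
  Δ4: w1:0→1
  Δ5: w7:0→1
  (5Δ to stable)
t=3 Δ0: w5=0 w1=1 w2=0 w4=1 w0=0 clk=1 w7=1 w6=0 w3=1
  Δ1: clk:1→0
  (1Δ to stable)
t=4 Δ0: w5=0 w1=1 w2=0 w4=1 w0=0 clk=0 w7=1 w6=0 w3=1
  Δ1: clk:0→1
  Δ2: w5:0→1, w0:0→1
  Δ3: w2:0→1, w7:1→0, w6:0→1
  Δ4: w1:1→0
  Δ5: w7:0→1
  (5Δ to stable)

yes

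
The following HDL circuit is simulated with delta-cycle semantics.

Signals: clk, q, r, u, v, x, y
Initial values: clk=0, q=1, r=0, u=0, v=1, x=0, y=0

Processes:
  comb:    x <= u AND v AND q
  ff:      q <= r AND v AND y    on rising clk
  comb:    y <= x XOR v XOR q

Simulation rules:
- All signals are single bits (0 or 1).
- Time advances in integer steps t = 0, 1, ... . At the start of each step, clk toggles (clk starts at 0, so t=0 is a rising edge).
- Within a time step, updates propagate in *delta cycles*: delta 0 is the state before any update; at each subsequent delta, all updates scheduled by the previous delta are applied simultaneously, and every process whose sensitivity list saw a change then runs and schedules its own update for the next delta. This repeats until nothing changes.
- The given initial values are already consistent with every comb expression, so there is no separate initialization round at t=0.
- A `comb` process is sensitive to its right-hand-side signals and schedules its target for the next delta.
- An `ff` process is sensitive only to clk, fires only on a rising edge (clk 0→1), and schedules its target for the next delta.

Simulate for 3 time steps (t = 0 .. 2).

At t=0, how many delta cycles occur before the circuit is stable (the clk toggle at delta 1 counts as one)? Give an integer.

t=0 Δ0: x=0 q=1 y=0 r=0 u=0 clk=0 v=1
  Δ1: clk:0→1
  Δ2: q:1→0
  Δ3: y:0→1
  (3Δ to stable)
t=1 Δ0: x=0 q=0 y=1 r=0 u=0 clk=1 v=1
  Δ1: clk:1→0
  (1Δ to stable)
t=2 Δ0: x=0 q=0 y=1 r=0 u=0 clk=0 v=1
  Δ1: clk:0→1
  (1Δ to stable)

3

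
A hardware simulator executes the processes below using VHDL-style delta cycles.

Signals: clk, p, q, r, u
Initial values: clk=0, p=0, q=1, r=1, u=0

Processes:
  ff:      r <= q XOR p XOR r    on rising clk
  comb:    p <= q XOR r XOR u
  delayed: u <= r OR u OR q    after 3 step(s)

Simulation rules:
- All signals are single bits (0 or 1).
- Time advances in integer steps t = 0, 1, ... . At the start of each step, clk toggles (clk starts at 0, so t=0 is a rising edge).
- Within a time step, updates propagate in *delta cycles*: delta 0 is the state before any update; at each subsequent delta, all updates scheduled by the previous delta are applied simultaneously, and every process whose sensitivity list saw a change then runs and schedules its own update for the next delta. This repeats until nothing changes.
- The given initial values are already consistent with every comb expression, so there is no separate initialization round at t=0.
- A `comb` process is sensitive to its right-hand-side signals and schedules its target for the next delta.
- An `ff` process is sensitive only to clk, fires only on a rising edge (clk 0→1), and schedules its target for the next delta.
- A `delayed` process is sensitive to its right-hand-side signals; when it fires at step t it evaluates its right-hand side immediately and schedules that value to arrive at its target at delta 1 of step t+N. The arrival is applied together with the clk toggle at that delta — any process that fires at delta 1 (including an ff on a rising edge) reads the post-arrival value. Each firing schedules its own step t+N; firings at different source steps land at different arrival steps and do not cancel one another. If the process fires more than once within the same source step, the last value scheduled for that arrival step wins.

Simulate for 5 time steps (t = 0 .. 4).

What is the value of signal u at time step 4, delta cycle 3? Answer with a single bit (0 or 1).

1

t=0 Δ0: clk=0 q=1 u=0 p=0 r=1
  Δ1: clk:0→1
  Δ2: r:1→0
  Δ3: p:0→1
  (3Δ to stable)
t=1 Δ0: clk=1 q=1 u=0 p=1 r=0
  Δ1: clk:1→0
  (1Δ to stable)
t=2 Δ0: clk=0 q=1 u=0 p=1 r=0
  Δ1: clk:0→1
  (1Δ to stable)
t=3 Δ0: clk=1 q=1 u=0 p=1 r=0
  Δ1: clk:1→0, u:0→1
  Δ2: p:1→0
  (2Δ to stable)
t=4 Δ0: clk=0 q=1 u=1 p=0 r=0
  Δ1: clk:0→1
  Δ2: r:0→1
  Δ3: p:0→1
  (3Δ to stable)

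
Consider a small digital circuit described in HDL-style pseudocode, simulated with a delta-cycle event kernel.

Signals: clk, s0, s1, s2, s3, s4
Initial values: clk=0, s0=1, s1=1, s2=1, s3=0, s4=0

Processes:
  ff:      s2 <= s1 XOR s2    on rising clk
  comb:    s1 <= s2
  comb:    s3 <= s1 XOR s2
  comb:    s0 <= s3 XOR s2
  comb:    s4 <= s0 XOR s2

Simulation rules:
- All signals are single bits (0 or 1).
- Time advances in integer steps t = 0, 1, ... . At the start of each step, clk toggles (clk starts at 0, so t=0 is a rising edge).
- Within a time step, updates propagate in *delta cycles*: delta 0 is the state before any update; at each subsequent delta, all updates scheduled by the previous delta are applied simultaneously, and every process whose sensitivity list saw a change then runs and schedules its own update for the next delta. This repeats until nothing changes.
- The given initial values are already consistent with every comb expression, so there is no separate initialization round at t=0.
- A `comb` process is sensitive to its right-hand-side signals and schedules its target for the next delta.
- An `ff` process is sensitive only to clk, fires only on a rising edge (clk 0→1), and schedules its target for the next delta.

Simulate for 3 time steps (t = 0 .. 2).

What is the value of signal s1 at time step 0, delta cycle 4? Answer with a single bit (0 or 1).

0

t=0 Δ0: s3=0 s4=0 s0=1 clk=0 s2=1 s1=1
  Δ1: clk:0→1
  Δ2: s2:1→0
  Δ3: s3:0→1, s4:0→1, s0:1→0, s1:1→0
  Δ4: s3:1→0, s4:1→0, s0:0→1
  Δ5: s4:0→1, s0:1→0
  Δ6: s4:1→0
  (6Δ to stable)
t=1 Δ0: s3=0 s4=0 s0=0 clk=1 s2=0 s1=0
  Δ1: clk:1→0
  (1Δ to stable)
t=2 Δ0: s3=0 s4=0 s0=0 clk=0 s2=0 s1=0
  Δ1: clk:0→1
  (1Δ to stable)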